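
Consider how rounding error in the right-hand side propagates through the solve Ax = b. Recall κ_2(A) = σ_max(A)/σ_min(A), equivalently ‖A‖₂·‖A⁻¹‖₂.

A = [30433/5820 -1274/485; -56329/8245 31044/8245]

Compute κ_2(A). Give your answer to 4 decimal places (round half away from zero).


54.5625

M = AᵀA = [28982724121/391564944 -643782685/16315206; -643782685/16315206 57311956/2719201]. tr(M)=128843065/1354896, det(M)=28561/9409
λ_max, λ_min = (128843065/1354896 ± √16578245820232369/1835743170816)/2 = 1521/16, 2704/84681
so κ_2 = √((1521/16) / (2704/84681)) = 54.5625


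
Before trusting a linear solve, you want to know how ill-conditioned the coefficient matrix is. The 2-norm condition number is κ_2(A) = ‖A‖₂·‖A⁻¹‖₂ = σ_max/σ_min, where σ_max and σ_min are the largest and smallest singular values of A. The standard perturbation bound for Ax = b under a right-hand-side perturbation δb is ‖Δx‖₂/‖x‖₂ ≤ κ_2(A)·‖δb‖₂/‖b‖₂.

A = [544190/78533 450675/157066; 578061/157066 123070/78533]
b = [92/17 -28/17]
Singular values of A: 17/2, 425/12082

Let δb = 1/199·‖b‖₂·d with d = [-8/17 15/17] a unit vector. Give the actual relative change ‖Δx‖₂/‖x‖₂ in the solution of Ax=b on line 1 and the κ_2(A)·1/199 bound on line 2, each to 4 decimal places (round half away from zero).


0.0071
1.2143

from the listed singular values, σ₁ = 17/2, σ_n = 425/12082
κ_2(A) = (17/2) / (425/12082) = 241.6400
bound on ‖Δx‖/‖x‖: κ·ε = 241.6400·1/199 = 1.2143
solve Ax = b  →  x = [44.1701 -104.7848]
2-norm of b is 5.6569; of x, 113.7139
δb = ε·‖b‖·d = [-0.0134 0.0251]; solving A·Δx = δb gives ‖Δx‖ = 0.8081
realised ‖Δx‖/‖x‖ = 0.0071
realised/bound (from unrounded values) ≈ 0.0059


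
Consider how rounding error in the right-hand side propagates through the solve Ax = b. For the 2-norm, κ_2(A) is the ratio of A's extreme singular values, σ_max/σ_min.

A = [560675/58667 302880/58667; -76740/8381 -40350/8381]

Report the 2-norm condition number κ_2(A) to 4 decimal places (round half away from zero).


form AᵀA = [716907025/4092529 382335000/4092529; 382335000/4092529 203940900/4092529] with trace 3186325/14161 and determinant 22500/14161
eigenvalues of AᵀA: λ = (tr ± √(tr²−4·det))/2 = 225, 100/14161
κ_2(A) = √(λ_max/λ_min) = √(225 / (100/14161)) = 178.5000

178.5000


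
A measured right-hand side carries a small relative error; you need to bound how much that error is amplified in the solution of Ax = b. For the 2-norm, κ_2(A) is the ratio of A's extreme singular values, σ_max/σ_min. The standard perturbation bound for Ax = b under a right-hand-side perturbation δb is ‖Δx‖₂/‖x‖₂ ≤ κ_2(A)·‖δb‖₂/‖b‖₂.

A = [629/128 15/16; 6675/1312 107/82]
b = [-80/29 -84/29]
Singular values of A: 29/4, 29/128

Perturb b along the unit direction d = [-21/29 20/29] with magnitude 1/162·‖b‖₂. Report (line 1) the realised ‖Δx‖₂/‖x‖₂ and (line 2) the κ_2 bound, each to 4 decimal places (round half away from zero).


0.1975
0.1975

σ_max = 29/4, σ_min = 29/128
κ_2(A) = (29/4) / (29/128) = 32.0000
worst-case relative error ≤ 32.0000 × 1/162 = 0.1975
solve Ax = b  →  x = [-0.5383 -0.1211]
‖b‖₂ = 4.0000 and ‖x‖₂ = 0.5517
δb = ε·‖b‖·d = [-0.0179 0.0170]; solving A·Δx = δb gives ‖Δx‖ = 0.1090
dividing the unrounded norms, ‖Δx‖/‖x‖ = 0.1975
so the bound is sharp here: realised error equals the bound


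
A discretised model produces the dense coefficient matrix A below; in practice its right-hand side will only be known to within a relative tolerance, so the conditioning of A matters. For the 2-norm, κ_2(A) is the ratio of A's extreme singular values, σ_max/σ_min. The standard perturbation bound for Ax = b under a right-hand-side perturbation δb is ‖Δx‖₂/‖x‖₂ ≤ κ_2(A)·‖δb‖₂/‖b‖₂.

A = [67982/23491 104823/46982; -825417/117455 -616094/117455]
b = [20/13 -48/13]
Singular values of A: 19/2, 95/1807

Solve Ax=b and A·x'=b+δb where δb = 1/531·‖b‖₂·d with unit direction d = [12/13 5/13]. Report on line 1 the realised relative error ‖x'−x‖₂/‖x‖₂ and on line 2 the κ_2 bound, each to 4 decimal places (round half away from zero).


from the listed singular values, σ₁ = 19/2, σ_n = 95/1807
condition number: (19/2) ÷ (95/1807) = 180.7000
perturbation bound = 180.7000·1/531 = 0.3403
solve Ax = b  →  x = [0.3368 0.2526]
‖b‖₂ = 4.0000 and ‖x‖₂ = 0.4211
with δb = [0.0070 0.0029], A·Δx = δb → ‖Δx‖ = 0.1433
realised ‖Δx‖/‖x‖ = 0.3403
realised/bound = 1 exactly: the bound is attained for this b and d

0.3403
0.3403


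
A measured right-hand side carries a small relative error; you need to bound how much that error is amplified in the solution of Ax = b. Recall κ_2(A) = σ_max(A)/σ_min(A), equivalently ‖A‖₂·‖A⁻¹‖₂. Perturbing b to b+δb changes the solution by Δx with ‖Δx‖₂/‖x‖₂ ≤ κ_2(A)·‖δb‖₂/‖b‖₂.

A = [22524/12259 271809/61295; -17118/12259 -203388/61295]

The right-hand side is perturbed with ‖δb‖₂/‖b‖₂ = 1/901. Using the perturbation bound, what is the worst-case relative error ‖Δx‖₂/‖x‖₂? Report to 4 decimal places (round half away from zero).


0.4186

AᵀA = [800356500/150283081 1920764340/150283081; 1920764340/150283081 4609872441/150283081]; tr = 32013189/889249, det = 8100/889249
eigenvalues of AᵀA: λ = (tr ± √(tr²−4·det))/2 = 36, 225/889249
σ_max=√36=6, σ_min=√(225/889249)=(15/943) → κ = 377.2000
κ_2(A)·‖δb‖/‖b‖ = 0.4186


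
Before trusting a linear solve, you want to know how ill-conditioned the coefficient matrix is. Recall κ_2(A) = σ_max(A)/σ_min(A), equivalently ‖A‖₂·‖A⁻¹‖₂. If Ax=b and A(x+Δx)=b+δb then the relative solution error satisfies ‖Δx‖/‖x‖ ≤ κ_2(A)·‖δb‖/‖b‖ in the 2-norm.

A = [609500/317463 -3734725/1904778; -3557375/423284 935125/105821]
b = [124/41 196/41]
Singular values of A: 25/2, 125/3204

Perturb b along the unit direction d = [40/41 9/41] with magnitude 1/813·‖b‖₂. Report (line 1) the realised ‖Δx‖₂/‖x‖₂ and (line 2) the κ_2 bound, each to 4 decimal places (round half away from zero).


0.0017
0.3941

from the listed singular values, σ₁ = 25/2, σ_n = 125/3204
κ_2(A) = (25/2) / (125/3204) = 320.4000
worst-case relative error ≤ 320.4000 × 1/813 = 0.3941
solve Ax = b  →  x = [74.0237 70.9407]
2-norm of b is 5.6569; of x, 102.5285
δb = ε·‖b‖·d = [0.0068 0.0015]; solving A·Δx = δb gives ‖Δx‖ = 0.1783
realised ‖Δx‖/‖x‖ = 0.0017
tightness: 0.0017 against a bound of 0.3941 (unrounded ratio ≈ 0.0044)


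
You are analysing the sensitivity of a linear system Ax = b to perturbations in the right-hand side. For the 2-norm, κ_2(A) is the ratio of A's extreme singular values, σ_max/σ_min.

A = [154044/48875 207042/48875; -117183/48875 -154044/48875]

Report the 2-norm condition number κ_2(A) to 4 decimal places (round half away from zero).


195.5000

AᵀA = [1498456377/95550625 1997796636/95550625; 1997796636/95550625 2663837748/95550625]; tr = 33298353/764405, det = 4743684/95550625
char-poly roots: 1089/25 and 4356/3822025
κ_2(A) = √(λ_max/λ_min) = √((1089/25) / (4356/3822025)) = 195.5000


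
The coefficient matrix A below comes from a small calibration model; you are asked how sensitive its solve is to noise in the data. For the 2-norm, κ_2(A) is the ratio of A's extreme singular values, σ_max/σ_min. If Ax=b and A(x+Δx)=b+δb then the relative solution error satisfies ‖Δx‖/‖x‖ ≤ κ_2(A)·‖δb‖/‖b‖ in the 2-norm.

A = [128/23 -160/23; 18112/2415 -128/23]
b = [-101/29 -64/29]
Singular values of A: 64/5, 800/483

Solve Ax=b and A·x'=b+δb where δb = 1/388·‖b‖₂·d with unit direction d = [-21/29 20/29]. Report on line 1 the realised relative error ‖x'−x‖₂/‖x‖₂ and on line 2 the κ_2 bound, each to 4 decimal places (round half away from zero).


largest singular value 64/5, smallest 800/483
κ = σ_max/σ_min = (64/5)/(800/483) = 7.7280
κ_2(A)·‖δb‖/‖b‖ = 0.0199
solve Ax = b  →  x = [0.1901 0.6527]
‖b‖ = 4.1231, ‖x‖ = 0.6798
re-solving with b+δb shifts x by Δx of norm 0.0064
relative error = 0.0094
realised/bound (from unrounded values) ≈ 0.4738

0.0094
0.0199


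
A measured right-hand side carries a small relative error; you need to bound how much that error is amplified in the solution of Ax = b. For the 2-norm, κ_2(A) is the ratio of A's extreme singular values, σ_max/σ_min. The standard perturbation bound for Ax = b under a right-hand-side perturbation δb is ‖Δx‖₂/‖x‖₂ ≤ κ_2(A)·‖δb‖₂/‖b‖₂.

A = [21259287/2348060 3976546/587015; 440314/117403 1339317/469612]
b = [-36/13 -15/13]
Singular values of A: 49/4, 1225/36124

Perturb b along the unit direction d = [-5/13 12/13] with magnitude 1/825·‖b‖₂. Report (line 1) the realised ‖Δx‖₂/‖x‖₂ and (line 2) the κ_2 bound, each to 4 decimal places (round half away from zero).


largest singular value 49/4, smallest 1225/36124
κ_2(A) = (49/4) / (1225/36124) = 361.2400
perturbation bound = 361.2400·1/825 = 0.4379
solve Ax = b  →  x = [-0.1959 -0.1469]
‖b‖ = 3.0000, ‖x‖ = 0.2449
δb = ε·‖b‖·d = [-0.0014 0.0034]; solving A·Δx = δb gives ‖Δx‖ = 0.1072
realised ‖Δx‖/‖x‖ = 0.4379
so the bound is sharp here: realised error equals the bound

0.4379
0.4379


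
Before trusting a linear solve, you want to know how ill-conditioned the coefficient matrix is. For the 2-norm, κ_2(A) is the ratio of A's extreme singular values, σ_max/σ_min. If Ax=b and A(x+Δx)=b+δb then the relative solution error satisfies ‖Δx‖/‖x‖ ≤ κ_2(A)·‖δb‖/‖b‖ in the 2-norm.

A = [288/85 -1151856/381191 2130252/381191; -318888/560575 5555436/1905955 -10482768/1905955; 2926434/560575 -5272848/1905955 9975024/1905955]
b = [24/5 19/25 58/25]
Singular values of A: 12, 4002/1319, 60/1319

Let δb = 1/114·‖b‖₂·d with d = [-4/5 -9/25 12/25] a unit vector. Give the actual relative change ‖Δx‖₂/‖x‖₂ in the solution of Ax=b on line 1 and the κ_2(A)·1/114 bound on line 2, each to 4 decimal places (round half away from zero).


from the listed singular values, σ₁ = 12, σ_n = 60/1319
κ_2(A) = 12 / (60/1319) = 263.8000
perturbation bound = 263.8000·1/114 = 2.3140
solve Ax = b  →  x = [0.7385 -58.1836 -31.0495]
2-norm of b is 5.3852; of x, 65.9541
Δx = A⁻¹·δb where δb = 1/114·5.3852·d; ‖Δx‖ = 1.0385
realised ‖Δx‖/‖x‖ = 0.0157
tightness: 0.0157 against a bound of 2.3140 (unrounded ratio ≈ 0.0068)

0.0157
2.3140


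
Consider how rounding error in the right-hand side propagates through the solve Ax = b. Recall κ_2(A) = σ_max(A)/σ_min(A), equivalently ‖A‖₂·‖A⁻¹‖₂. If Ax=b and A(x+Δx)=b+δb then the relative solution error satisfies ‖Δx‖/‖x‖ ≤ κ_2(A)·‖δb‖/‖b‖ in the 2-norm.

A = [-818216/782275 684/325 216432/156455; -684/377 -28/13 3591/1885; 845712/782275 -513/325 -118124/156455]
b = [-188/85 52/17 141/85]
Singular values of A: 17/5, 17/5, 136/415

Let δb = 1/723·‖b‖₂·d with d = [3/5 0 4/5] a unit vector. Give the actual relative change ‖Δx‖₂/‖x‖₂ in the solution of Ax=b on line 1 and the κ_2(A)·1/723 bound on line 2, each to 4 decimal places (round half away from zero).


σ_max = 17/5, σ_min = 136/415
condition number: (17/5) ÷ (136/415) = 10.3750
worst-case relative error ≤ 10.3750 × 1/723 = 0.0143
solve Ax = b  →  x = [-0.1248 -1.1991 0.1311]
‖b‖ = 4.1231, ‖x‖ = 1.2127
δb = ε·‖b‖·d = [0.0034 0.0000 0.0046]; solving A·Δx = δb gives ‖Δx‖ = 0.0174
relative error = 0.0143
so the bound is sharp here: realised error equals the bound

0.0143
0.0143


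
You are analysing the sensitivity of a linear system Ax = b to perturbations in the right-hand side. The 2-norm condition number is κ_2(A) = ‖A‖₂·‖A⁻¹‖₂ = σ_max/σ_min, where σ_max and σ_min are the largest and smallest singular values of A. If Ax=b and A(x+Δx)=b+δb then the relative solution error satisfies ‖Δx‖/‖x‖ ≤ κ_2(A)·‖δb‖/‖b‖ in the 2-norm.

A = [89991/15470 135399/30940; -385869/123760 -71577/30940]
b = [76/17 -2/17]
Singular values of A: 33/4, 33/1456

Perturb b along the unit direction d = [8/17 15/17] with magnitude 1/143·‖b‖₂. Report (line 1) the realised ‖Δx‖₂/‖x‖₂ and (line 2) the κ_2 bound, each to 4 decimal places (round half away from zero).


0.0156
2.5455

from the listed singular values, σ₁ = 33/4, σ_n = 33/1456
κ = σ_max/σ_min = (33/4)/(33/1456) = 364.0000
κ_2(A)·‖δb‖/‖b‖ = 2.5455
solve Ax = b  →  x = [-52.5576 70.8848]
‖b‖ = 4.4721, ‖x‖ = 88.2438
Δx = A⁻¹·δb where δb = 1/143·4.4721·d; ‖Δx‖ = 1.3798
dividing the unrounded norms, ‖Δx‖/‖x‖ = 0.0156
realised/bound (from unrounded values) ≈ 0.0061


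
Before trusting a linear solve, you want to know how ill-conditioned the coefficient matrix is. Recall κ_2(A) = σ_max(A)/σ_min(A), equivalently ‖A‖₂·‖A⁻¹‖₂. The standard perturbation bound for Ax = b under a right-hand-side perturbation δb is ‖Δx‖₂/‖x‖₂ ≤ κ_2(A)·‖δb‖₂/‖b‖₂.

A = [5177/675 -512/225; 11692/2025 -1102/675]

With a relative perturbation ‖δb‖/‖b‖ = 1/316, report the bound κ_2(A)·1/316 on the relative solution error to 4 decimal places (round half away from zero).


0.5127

M = AᵀA = [15116593/164025 -1469608/54675; -1469608/54675 142948/18225]. tr(M)=656125/6561, det(M)=2500/6561
solving λ² − 656125/6561·λ + 2500/6561 = 0 gives λ = 100, 25/6561
κ = σ_max/σ_min = 10/(5/81) = 162.0000
bound on ‖Δx‖/‖x‖: κ·ε = 162.0000·1/316 = 0.5127


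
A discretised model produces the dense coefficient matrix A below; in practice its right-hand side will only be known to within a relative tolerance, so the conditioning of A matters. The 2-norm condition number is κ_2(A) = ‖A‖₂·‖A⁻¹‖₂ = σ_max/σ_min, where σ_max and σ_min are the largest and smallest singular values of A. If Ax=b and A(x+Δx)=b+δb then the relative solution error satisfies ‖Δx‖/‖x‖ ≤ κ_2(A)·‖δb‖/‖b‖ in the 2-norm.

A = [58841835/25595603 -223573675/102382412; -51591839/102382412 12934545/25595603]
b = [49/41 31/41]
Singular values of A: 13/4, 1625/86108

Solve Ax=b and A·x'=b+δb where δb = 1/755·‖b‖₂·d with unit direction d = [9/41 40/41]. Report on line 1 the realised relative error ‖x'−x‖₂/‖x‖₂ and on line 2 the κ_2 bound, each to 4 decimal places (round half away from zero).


0.0019
0.2281

from the listed singular values, σ₁ = 13/4, σ_n = 1625/86108
κ = σ_max/σ_min = (13/4)/(1625/86108) = 172.2160
perturbation bound = 172.2160·1/755 = 0.2281
solve Ax = b  →  x = [36.7673 38.1595]
‖b‖ = 1.4142, ‖x‖ = 52.9904
re-solving with b+δb shifts x by Δx of norm 0.0993
realised ‖Δx‖/‖x‖ = 0.0019
tightness: 0.0019 against a bound of 0.2281 (unrounded ratio ≈ 0.0082)


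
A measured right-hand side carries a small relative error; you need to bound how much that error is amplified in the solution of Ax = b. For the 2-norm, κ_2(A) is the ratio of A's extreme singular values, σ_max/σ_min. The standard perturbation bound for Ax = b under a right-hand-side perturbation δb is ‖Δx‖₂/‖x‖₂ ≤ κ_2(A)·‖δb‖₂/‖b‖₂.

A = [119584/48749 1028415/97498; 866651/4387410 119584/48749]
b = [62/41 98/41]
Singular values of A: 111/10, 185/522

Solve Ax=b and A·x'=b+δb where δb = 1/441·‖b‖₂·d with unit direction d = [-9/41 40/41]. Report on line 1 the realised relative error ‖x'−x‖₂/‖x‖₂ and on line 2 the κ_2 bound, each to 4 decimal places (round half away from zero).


σ_max = 111/10, σ_min = 185/522
κ_2(A) = (111/10) / (185/522) = 31.3200
κ_2(A)·‖δb‖/‖b‖ = 0.0710
solve Ax = b  →  x = [-5.4661 1.4145]
2-norm of b is 2.8284; of x, 5.6461
re-solving with b+δb shifts x by Δx of norm 0.0181
relative error = 0.0032
so the bound overstates the realised error by a factor of ≈ 22.1579 (computed from the unrounded values)

0.0032
0.0710


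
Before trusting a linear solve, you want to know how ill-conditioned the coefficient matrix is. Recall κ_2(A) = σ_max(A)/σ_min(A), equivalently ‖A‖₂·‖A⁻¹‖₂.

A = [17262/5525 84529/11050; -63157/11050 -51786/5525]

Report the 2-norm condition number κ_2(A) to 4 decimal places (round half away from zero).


form AᵀA = [207228529/4884100 18919152/244205; 18919152/244205 714892441/4884100] with trace 319073/1690 and determinant 352275361/1690000
solving λ² − 319073/1690·λ + 352275361/1690000 = 0 gives λ = 18769/100, 18769/16900
σ_max=√(18769/100)=(137/10), σ_min=√(18769/16900)=(137/130) → κ = 13.0000

13.0000


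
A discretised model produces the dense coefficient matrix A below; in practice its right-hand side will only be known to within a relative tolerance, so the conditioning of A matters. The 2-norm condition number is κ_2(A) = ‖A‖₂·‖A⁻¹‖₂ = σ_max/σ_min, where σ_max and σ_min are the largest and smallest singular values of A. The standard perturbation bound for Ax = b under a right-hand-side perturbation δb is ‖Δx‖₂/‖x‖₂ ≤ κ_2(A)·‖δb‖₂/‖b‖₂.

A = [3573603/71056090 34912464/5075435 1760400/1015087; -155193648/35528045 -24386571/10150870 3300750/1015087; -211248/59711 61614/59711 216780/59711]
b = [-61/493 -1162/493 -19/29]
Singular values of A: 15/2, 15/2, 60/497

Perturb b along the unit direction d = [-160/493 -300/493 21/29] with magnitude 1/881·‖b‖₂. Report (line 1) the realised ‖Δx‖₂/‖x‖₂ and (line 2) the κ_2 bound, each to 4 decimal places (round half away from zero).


0.0028
0.0705

σ_max = 15/2, σ_min = 60/497
κ = σ_max/σ_min = (15/2)/(60/497) = 62.1250
worst-case relative error ≤ 62.1250 × 1/881 = 0.0705
solve Ax = b  →  x = [5.7069 -1.5256 5.8144]
‖b‖₂ = 2.4495 and ‖x‖₂ = 8.2887
re-solving with b+δb shifts x by Δx of norm 0.0230
dividing the unrounded norms, ‖Δx‖/‖x‖ = 0.0028
so the bound overstates the realised error by a factor of ≈ 25.3788 (computed from the unrounded values)


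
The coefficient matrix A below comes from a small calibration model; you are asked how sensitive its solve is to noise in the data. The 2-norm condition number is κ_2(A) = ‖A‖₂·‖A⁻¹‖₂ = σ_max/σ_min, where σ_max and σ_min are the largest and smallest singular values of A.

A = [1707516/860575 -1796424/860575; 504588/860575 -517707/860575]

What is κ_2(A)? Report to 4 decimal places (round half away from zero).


296.7500

form AᵀA = [5072351904/1184942929 -5325842340/1184942929; -5325842340/1184942929 5592255561/1184942929] with trace 12680865/1408969 and determinant 1296/1408969
eigenvalues of AᵀA: λ = (tr ± √(tr²−4·det))/2 = 9, 144/1408969
so κ_2 = √(9 / (144/1408969)) = 296.7500


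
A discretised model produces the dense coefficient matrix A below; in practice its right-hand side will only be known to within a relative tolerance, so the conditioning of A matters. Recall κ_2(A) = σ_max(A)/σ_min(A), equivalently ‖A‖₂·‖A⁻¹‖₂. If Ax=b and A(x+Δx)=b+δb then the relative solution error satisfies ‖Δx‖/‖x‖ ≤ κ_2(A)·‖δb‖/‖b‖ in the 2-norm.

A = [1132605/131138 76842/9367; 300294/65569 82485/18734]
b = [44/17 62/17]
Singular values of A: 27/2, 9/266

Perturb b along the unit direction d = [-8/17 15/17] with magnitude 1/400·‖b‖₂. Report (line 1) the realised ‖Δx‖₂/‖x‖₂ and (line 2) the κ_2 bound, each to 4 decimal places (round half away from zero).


from the listed singular values, σ₁ = 27/2, σ_n = 9/266
κ = σ_max/σ_min = (27/2)/(9/266) = 399.0000
bound on ‖Δx‖/‖x‖: κ·ε = 399.0000·1/400 = 0.9975
solve Ax = b  →  x = [-40.5517 43.0089]
‖b‖ = 4.4721, ‖x‖ = 59.1119
δb = ε·‖b‖·d = [-0.0053 0.0099]; solving A·Δx = δb gives ‖Δx‖ = 0.3304
relative error = 0.0056
so the bound overstates the realised error by a factor of ≈ 178.4405 (computed from the unrounded values)

0.0056
0.9975


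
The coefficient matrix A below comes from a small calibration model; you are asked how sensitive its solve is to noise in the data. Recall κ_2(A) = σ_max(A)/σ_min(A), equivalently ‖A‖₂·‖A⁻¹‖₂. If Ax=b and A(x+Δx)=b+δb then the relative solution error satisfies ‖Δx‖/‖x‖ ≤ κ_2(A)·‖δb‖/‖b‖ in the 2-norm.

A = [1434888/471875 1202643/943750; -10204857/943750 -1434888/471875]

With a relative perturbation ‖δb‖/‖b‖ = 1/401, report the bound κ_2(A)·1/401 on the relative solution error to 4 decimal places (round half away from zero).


AᵀA = [179799553089/1425062500 13094787888/356265625; 13094787888/356265625 15491143161/1425062500]; tr = 156232557/1140050, det = 187388721/9120400
eigenvalues of AᵀA: λ = (tr ± √(tr²−4·det))/2 = 13689/100, 13689/91204
σ_max=√(13689/100)=(117/10), σ_min=√(13689/91204)=(117/302) → κ = 30.2000
worst-case relative error ≤ 30.2000 × 1/401 = 0.0753

0.0753


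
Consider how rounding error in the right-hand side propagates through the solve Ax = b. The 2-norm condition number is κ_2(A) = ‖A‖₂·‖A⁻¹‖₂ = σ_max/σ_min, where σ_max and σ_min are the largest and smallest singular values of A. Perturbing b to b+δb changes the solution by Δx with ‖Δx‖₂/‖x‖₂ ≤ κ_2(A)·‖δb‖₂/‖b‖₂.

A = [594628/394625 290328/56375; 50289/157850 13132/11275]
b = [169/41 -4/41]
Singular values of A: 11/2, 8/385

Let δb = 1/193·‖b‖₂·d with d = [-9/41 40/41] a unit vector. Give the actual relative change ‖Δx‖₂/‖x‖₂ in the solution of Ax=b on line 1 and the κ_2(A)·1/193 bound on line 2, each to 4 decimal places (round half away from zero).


0.0214
1.3714

σ_max = 11/2, σ_min = 8/385
κ = σ_max/σ_min = (11/2)/(8/385) = 264.6875
perturbation bound = 264.6875·1/193 = 1.3714
solve Ax = b  →  x = [46.4036 -12.7768]
‖b‖ = 4.1231, ‖x‖ = 48.1305
re-solving with b+δb shifts x by Δx of norm 1.0281
realised ‖Δx‖/‖x‖ = 0.0214
so the bound overstates the realised error by a factor of ≈ 64.2035 (computed from the unrounded values)


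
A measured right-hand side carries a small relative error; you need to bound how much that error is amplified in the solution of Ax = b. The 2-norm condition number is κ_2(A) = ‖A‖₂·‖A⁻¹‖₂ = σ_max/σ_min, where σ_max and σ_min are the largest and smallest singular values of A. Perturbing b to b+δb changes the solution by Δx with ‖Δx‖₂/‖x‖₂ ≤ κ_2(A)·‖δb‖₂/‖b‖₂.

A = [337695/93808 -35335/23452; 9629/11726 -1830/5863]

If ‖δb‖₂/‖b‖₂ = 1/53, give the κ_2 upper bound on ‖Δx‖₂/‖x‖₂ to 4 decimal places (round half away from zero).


M = AᵀA = [71369329/5234944 -7433865/1308736; -7433865/1308736 774625/327184]. tr(M)=495641/30976, det(M)=25/1936
solving λ² − 495641/30976·λ + 25/1936 = 0 gives λ = 16, 25/30976
so κ_2 = √(16 / (25/30976)) = 140.8000
perturbation bound = 140.8000·1/53 = 2.6566

2.6566


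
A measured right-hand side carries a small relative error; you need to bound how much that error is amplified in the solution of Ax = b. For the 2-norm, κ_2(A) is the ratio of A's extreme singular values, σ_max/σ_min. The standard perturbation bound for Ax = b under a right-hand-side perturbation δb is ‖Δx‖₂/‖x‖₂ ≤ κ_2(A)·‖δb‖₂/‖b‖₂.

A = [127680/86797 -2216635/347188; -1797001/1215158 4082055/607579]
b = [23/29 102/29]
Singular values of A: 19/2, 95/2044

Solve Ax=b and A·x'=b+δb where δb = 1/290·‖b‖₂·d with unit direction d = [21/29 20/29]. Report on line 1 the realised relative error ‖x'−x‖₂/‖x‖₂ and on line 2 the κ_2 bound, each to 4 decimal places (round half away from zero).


largest singular value 19/2, smallest 95/2044
κ = σ_max/σ_min = (19/2)/(95/2044) = 204.4000
perturbation bound = 204.4000·1/290 = 0.7048
solve Ax = b  →  x = [62.9268 14.3743]
‖b‖₂ = 3.6056 and ‖x‖₂ = 64.5477
δb = ε·‖b‖·d = [0.0090 0.0086]; solving A·Δx = δb gives ‖Δx‖ = 0.2675
realised ‖Δx‖/‖x‖ = 0.0041
tightness: 0.0041 against a bound of 0.7048 (unrounded ratio ≈ 0.0059)

0.0041
0.7048


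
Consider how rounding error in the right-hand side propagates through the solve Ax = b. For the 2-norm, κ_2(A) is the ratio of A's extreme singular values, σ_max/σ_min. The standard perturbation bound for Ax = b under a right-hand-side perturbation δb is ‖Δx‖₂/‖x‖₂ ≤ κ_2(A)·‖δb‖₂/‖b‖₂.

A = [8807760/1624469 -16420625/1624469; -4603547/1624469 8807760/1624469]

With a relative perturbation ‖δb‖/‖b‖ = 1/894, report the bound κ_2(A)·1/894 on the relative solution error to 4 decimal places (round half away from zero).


0.2515

AᵀA = [341762218681/9131140249 -640746924480/9131140249; -640746924480/9131140249 1201431009025/9131140249]; tr = 5339768954/31595641, det = 17850625/31595641
λ_max, λ_min = (5339768954/31595641 ± √28510876474345751616/998284530200881)/2 = 169, 105625/31595641
κ_2(A) = √(λ_max/λ_min) = √(169 / (105625/31595641)) = 224.8400
bound on ‖Δx‖/‖x‖: κ·ε = 224.8400·1/894 = 0.2515


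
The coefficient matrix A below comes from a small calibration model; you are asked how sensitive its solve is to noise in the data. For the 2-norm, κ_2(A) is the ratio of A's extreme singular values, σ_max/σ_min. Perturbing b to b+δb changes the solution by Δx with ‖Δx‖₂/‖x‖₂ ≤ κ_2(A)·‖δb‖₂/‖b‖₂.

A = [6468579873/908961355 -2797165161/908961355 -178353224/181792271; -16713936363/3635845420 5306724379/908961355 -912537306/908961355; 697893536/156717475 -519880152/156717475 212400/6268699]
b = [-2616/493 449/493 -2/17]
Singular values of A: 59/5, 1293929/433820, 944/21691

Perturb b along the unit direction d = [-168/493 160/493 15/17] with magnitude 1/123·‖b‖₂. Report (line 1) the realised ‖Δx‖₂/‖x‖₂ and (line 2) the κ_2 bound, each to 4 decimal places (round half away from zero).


0.0219
2.2044

from the listed singular values, σ₁ = 59/5, σ_n = 944/21691
condition number: (59/5) ÷ (944/21691) = 271.1375
worst-case relative error ≤ 271.1375 × 1/123 = 2.2044
solve Ax = b  →  x = [12.1720 16.7943 41.0223]
‖b‖₂ = 5.3852 and ‖x‖₂ = 45.9678
re-solving with b+δb shifts x by Δx of norm 1.0060
dividing the unrounded norms, ‖Δx‖/‖x‖ = 0.0219
so the bound overstates the realised error by a factor of ≈ 100.7248 (computed from the unrounded values)


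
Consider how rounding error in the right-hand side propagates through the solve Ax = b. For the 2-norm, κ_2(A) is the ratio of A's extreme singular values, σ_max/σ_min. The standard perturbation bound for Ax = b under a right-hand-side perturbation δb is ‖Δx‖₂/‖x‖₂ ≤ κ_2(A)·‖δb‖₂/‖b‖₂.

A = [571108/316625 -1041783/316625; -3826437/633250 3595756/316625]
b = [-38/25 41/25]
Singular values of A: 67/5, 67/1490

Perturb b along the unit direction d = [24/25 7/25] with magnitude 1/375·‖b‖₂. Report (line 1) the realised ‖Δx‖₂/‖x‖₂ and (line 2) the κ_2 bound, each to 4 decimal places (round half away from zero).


0.0060
0.7947

largest singular value 67/5, smallest 67/1490
condition number: (67/5) ÷ (67/1490) = 298.0000
κ_2(A)·‖δb‖/‖b‖ = 0.7947
solve Ax = b  →  x = [-19.6927 -10.3336]
‖b‖ = 2.2361, ‖x‖ = 22.2393
with δb = [0.0057 0.0017], A·Δx = δb → ‖Δx‖ = 0.1326
relative error = 0.0060
tightness: 0.0060 against a bound of 0.7947 (unrounded ratio ≈ 0.0075)


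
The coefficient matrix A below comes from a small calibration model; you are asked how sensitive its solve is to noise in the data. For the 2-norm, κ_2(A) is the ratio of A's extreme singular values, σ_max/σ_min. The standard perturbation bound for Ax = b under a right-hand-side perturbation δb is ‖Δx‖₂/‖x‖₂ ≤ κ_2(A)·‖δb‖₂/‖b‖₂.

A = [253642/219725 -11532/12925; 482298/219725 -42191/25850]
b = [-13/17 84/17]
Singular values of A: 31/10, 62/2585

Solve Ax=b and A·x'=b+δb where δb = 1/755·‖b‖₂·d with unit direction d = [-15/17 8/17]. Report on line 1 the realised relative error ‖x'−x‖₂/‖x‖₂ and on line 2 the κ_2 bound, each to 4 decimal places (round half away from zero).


largest singular value 31/10, smallest 62/2585
condition number: (31/10) ÷ (62/2585) = 129.2500
perturbation bound = 129.2500·1/755 = 0.1712
solve Ax = b  →  x = [76.0806 99.2903]
‖b‖ = 5.0000, ‖x‖ = 125.0873
δb = ε·‖b‖·d = [-0.0058 0.0031]; solving A·Δx = δb gives ‖Δx‖ = 0.2761
realised ‖Δx‖/‖x‖ = 0.0022
so the bound overstates the realised error by a factor of ≈ 77.5541 (computed from the unrounded values)

0.0022
0.1712


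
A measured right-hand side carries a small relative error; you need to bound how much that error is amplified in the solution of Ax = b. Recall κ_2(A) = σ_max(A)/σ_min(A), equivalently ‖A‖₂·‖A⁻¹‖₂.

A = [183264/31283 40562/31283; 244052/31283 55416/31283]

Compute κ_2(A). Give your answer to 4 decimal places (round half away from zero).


AᵀA = [93147072400/978626089 20957940000/978626089; 20957940000/978626089 4716208900/978626089]; tr = 58217300/582169, det = 40000/582169
eigenvalues of AᵀA: λ = (tr ± √(tr²−4·det))/2 = 100, 400/582169
κ = σ_max/σ_min = 10/(20/763) = 381.5000

381.5000


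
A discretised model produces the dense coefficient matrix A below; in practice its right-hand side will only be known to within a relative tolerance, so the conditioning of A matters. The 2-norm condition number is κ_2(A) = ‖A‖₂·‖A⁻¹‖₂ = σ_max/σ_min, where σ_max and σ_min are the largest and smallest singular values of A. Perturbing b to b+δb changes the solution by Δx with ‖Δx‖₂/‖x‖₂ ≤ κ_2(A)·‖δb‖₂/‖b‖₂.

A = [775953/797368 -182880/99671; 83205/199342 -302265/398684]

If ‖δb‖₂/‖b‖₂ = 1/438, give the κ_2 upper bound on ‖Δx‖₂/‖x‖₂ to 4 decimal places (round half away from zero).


0.4119

M = AᵀA = [4218178761/3762104896 -988498485/470263112; -988498485/470263112 3707015625/940526224]. tr(M)=65903949/13017664, det(M)=164025/208282624
λ_max, λ_min = (65903949/13017664 ± √4342796688210201/169459576016896)/2 = 81/16, 2025/13017664
κ = σ_max/σ_min = (9/4)/(45/3608) = 180.4000
bound on ‖Δx‖/‖x‖: κ·ε = 180.4000·1/438 = 0.4119


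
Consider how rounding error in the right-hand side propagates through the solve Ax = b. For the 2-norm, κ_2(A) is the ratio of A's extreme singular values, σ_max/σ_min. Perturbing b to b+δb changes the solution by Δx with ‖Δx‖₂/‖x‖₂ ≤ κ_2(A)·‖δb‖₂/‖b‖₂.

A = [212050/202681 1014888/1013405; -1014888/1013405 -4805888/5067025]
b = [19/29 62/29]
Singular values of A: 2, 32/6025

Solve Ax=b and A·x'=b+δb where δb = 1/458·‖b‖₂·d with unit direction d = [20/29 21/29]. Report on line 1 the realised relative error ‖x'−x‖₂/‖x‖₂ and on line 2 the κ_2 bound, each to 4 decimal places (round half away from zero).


0.0024
0.8222

largest singular value 2, smallest 32/6025
κ = σ_max/σ_min = 2/(32/6025) = 376.5625
perturbation bound = 376.5625·1/458 = 0.8222
solve Ax = b  →  x = [-260.0603 272.3384]
‖b‖₂ = 2.2361 and ‖x‖₂ = 376.5628
Δx = A⁻¹·δb where δb = 1/458·2.2361·d; ‖Δx‖ = 0.9192
dividing the unrounded norms, ‖Δx‖/‖x‖ = 0.0024
realised/bound (from unrounded values) ≈ 0.0030


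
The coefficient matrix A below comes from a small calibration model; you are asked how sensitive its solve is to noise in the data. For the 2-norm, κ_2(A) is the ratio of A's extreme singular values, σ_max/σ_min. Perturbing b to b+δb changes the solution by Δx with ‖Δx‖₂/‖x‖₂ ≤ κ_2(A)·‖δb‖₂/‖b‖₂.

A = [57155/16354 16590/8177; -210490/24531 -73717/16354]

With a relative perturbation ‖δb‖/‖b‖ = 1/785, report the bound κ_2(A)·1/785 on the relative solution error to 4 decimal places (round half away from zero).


0.0848

M = AᵀA = [1222629625/14243076 54323360/1186923; 54323360/1186923 38669281/1582564]. tr(M)=2717393/24642, det(M)=60025/21904
eigenvalues of AᵀA: λ = (tr ± √(tr²−4·det))/2 = 441/4, 1225/49284
κ = σ_max/σ_min = (21/2)/(35/222) = 66.6000
bound on ‖Δx‖/‖x‖: κ·ε = 66.6000·1/785 = 0.0848


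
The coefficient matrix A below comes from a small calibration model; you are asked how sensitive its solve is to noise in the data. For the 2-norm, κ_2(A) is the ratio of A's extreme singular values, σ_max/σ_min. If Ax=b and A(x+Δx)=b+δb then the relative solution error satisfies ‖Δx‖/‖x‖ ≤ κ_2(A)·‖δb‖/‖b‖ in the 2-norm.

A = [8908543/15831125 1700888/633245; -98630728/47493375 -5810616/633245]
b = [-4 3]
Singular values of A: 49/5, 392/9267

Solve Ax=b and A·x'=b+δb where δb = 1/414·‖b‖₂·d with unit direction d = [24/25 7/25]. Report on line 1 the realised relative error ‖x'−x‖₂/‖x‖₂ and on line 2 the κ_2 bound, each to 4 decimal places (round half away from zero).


σ_max = 49/5, σ_min = 392/9267
κ_2(A) = (49/5) / (392/9267) = 231.6750
worst-case relative error ≤ 231.6750 × 1/414 = 0.5596
solve Ax = b  →  x = [69.1015 -15.9662]
2-norm of b is 5.0000; of x, 70.9221
re-solving with b+δb shifts x by Δx of norm 0.2855
relative error = 0.0040
realised/bound (from unrounded values) ≈ 0.0072

0.0040
0.5596


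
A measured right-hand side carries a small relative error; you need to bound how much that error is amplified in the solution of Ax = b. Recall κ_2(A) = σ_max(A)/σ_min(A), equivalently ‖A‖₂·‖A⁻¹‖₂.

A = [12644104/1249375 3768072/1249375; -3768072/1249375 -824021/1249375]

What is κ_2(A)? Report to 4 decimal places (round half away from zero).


49.9750

form AᵀA = [278514772096/2497500625 81198183528/2497500625; 81198183528/2497500625 23803803529/2497500625] with trace 483709721/3996001 and determinant 23425600/3996001
solving λ² − 483709721/3996001·λ + 23425600/3996001 = 0 gives λ = 121, 193600/3996001
κ_2(A) = √(λ_max/λ_min) = √(121 / (193600/3996001)) = 49.9750


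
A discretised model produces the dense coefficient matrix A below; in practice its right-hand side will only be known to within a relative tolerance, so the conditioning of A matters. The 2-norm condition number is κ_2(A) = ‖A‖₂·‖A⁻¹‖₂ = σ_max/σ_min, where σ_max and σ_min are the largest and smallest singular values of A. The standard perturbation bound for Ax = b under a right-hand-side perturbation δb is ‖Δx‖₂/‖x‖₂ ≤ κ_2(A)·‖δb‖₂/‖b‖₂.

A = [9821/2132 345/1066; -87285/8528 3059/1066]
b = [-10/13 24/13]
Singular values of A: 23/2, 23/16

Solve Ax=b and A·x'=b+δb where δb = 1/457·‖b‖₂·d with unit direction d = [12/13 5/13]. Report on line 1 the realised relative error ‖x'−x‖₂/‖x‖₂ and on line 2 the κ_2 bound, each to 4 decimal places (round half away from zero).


0.0175
0.0175

from the listed singular values, σ₁ = 23/2, σ_n = 23/16
κ = σ_max/σ_min = (23/2)/(23/16) = 8.0000
bound on ‖Δx‖/‖x‖: κ·ε = 8.0000·1/457 = 0.0175
solve Ax = b  →  x = [-0.1697 0.0382]
‖b‖ = 2.0000, ‖x‖ = 0.1739
re-solving with b+δb shifts x by Δx of norm 0.0030
dividing the unrounded norms, ‖Δx‖/‖x‖ = 0.0175
tightness: 0.0175 against a bound of 0.0175; the bound is attained (ratio 1)


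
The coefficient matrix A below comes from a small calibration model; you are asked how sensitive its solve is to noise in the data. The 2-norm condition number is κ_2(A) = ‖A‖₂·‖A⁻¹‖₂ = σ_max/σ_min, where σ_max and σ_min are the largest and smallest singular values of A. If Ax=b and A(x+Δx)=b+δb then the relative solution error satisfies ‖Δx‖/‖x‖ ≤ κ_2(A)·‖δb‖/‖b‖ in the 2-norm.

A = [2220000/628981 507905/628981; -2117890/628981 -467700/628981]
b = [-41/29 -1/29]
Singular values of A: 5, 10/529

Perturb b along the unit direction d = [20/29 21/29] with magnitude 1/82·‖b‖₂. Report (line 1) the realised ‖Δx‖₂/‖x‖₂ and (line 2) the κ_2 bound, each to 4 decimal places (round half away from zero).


0.0172
3.2256

from the listed singular values, σ₁ = 5, σ_n = 10/529
condition number: 5 ÷ (10/529) = 264.5000
κ_2(A)·‖δb‖/‖b‖ = 3.2256
solve Ax = b  →  x = [11.4171 -51.6537]
2-norm of b is 1.4142; of x, 52.9004
with δb = [0.0119 0.0125], A·Δx = δb → ‖Δx‖ = 0.9123
dividing the unrounded norms, ‖Δx‖/‖x‖ = 0.0172
so the bound overstates the realised error by a factor of ≈ 187.0311 (computed from the unrounded values)


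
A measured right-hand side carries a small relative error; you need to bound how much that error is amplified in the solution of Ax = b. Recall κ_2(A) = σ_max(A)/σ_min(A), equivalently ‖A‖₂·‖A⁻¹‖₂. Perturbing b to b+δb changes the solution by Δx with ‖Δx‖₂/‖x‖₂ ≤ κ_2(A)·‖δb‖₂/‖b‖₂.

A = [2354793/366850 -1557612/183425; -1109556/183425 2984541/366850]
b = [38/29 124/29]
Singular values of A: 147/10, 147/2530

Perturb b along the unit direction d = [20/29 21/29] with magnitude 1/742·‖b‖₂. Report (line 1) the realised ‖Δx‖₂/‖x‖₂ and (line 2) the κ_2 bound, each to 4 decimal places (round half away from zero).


σ_max = 147/10, σ_min = 147/2530
condition number: (147/10) ÷ (147/2530) = 253.0000
κ_2(A)·‖δb‖/‖b‖ = 0.3410
solve Ax = b  →  x = [54.9932 41.4150]
2-norm of b is 4.4721; of x, 68.8437
re-solving with b+δb shifts x by Δx of norm 0.1037
relative error = 0.0015
realised/bound (from unrounded values) ≈ 0.0044

0.0015
0.3410


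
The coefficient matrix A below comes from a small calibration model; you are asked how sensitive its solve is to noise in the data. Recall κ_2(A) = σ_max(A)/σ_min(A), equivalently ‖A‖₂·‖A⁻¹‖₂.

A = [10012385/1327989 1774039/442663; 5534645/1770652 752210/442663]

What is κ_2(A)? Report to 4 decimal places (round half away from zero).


M = AᵀA = [11122226696425/166963766544 247157076445/6956823606; 247157076445/6956823606 21970616909/1159470601]. tr(M)=49432510489/577729296, det(M)=46854025/577729296
eigenvalues of AᵀA: λ = (tr ± √(tr²−4·det))/2 = 1369/16, 34225/36108081
so κ_2 = √((1369/16) / (34225/36108081)) = 300.4500

300.4500


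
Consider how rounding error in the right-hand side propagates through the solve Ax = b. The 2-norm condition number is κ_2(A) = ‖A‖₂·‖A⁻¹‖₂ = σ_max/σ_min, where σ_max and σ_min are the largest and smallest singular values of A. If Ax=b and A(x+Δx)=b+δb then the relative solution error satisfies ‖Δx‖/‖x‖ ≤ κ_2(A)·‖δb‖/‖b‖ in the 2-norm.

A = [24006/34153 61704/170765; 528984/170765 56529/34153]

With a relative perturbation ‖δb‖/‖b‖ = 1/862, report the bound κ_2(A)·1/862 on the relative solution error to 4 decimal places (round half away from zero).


form AᵀA = [175033476/17347225 3733992/693889; 3733992/693889 49789161/17347225] with trace 777933/60025 and determinant 2916/1500625
solving λ² − 777933/60025·λ + 2916/1500625 = 0 gives λ = 324/25, 9/60025
σ_max=√(324/25)=(18/5), σ_min=√(9/60025)=(3/245) → κ = 294.0000
perturbation bound = 294.0000·1/862 = 0.3411

0.3411


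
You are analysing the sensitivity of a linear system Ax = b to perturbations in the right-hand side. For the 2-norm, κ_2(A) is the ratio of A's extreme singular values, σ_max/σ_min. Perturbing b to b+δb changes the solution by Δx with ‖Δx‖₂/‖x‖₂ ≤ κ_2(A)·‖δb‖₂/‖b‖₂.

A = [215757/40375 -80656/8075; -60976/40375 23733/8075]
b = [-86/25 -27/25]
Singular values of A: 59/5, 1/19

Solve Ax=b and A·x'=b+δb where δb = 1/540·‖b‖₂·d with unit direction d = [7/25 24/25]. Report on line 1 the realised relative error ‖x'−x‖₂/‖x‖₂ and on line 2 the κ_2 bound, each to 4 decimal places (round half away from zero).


σ_max = 59/5, σ_min = 1/19
κ = σ_max/σ_min = (59/5)/(1/19) = 224.2000
worst-case relative error ≤ 224.2000 × 1/540 = 0.4152
solve Ax = b  →  x = [-33.6491 -17.6580]
‖b‖ = 3.6056, ‖x‖ = 38.0009
re-solving with b+δb shifts x by Δx of norm 0.1269
realised ‖Δx‖/‖x‖ = 0.0033
tightness: 0.0033 against a bound of 0.4152 (unrounded ratio ≈ 0.0080)

0.0033
0.4152
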